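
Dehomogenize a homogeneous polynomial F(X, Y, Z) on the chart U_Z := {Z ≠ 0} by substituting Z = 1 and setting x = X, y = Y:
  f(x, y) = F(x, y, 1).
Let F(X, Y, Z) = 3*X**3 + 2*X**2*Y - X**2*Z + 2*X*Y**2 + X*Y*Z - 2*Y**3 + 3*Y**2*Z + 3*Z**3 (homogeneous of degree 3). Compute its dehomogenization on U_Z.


f(x, y) = 3*x**3 + 2*x**2*y - x**2 + 2*x*y**2 + x*y - 2*y**3 + 3*y**2 + 3

On U_Z we set Z = 1. Each monomial c·X^i·Y^j·Z^k in F becomes c·x^i·y^j·1^k = c·x^i·y^j.
Substituting Z = 1: F(X, Y, 1) = 3*x**3 + 2*x**2*y - x**2 + 2*x*y**2 + x*y - 2*y**3 + 3*y**2 + 3.
Note: deg(f) ≤ deg(F) = 3; strict inequality happens when F is divisible by Z (lost terms).


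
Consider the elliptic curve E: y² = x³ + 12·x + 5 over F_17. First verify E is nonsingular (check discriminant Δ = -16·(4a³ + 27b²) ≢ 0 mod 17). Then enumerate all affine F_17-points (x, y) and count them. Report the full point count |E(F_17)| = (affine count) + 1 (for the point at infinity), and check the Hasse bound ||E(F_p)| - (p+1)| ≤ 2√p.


Affine points = {(1, 1), (1, 16), (3, 0), (4, 7), (4, 10), (6, 2), (6, 15), (8, 1), (8, 16), (9, 3), (9, 14), (16, 3), (16, 14)}; affine count = 13; |E(F_17)| = 14.

Discriminant check: Δ ∝ 4a³ + 27b² = 4·12³ + 27·5² = 4·1728 + 27·25 ≡ 5 (mod 17). Nonzero ⇒ E is nonsingular.
For each x ∈ F_17, compute rhs = x³ + 12·x + 5 mod 17, then count y ∈ F_17 with y² ≡ rhs.
  x = 0: rhs = 5, matching y values: none (0 points).
  x = 1: rhs = 1, matching y values: 1, 16 (2 points).
  x = 2: rhs = 3, matching y values: none (0 points).
  x = 3: rhs = 0, matching y values: 0 (1 points).
  x = 4: rhs = 15, matching y values: 7, 10 (2 points).
  x = 5: rhs = 3, matching y values: none (0 points).
  x = 6: rhs = 4, matching y values: 2, 15 (2 points).
  x = 7: rhs = 7, matching y values: none (0 points).
  x = 8: rhs = 1, matching y values: 1, 16 (2 points).
  x = 9: rhs = 9, matching y values: 3, 14 (2 points).
  x = 10: rhs = 3, matching y values: none (0 points).
  x = 11: rhs = 6, matching y values: none (0 points).
  x = 12: rhs = 7, matching y values: none (0 points).
  x = 13: rhs = 12, matching y values: none (0 points).
  x = 14: rhs = 10, matching y values: none (0 points).
  x = 15: rhs = 7, matching y values: none (0 points).
  x = 16: rhs = 9, matching y values: 3, 14 (2 points).
Total affine count: 13.
Full point count |E(F_17)| = 13 + 1 = 14.
Hasse bound: |14 − (17+1)| = |-4| = 4 ≤ 2√17 ≈ 8.2462 ✓.


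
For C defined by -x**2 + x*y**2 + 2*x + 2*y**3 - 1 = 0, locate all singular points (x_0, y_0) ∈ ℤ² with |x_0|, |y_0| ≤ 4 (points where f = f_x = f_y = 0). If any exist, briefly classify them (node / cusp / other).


Singular points: {(1, 0)}; classification: node.

Compute partial derivatives:
  f_x = -2*x + y**2 + 2.
  f_y = 2*x*y + 6*y**2.
Scan x_0 ∈ {−4, ..., 4}. For each x_0, f_y(x_0, y) is a polynomial in y; find its integer roots y ∈ {−4, ..., 4}, then test f_x and f at those candidates.
  x = -4: f_y(-4, y) = 6*y**2 - 8*y; vanishes at y ∈ {0}. (-4, 0): f_x = 10 ≠ 0.
  x = -3: f_y(-3, y) = 6*y**2 - 6*y; vanishes at y ∈ {0, 1}. (-3, 0): f_x = 8 ≠ 0; (-3, 1): f_x = 9 ≠ 0.
  x = -2: f_y(-2, y) = 6*y**2 - 4*y; vanishes at y ∈ {0}. (-2, 0): f_x = 6 ≠ 0.
  x = -1: f_y(-1, y) = 6*y**2 - 2*y; vanishes at y ∈ {0}. (-1, 0): f_x = 4 ≠ 0.
  x = 0: f_y(0, y) = 6*y**2; vanishes at y ∈ {0}. (0, 0): f_x = 2 ≠ 0.
  x = 1: f_y(1, y) = 6*y**2 + 2*y; vanishes at y ∈ {0}. (1, 0): f_x = 0, f = 0 — SINGULAR.
  x = 2: f_y(2, y) = 6*y**2 + 4*y; vanishes at y ∈ {0}. (2, 0): f_x = -2 ≠ 0.
  x = 3: f_y(3, y) = 6*y**2 + 6*y; vanishes at y ∈ {-1, 0}. (3, -1): f_x = -3 ≠ 0; (3, 0): f_x = -4 ≠ 0.
  x = 4: f_y(4, y) = 6*y**2 + 8*y; vanishes at y ∈ {0}. (4, 0): f_x = -6 ≠ 0.
Only singular point on the grid: (1, 0).
Classify: substitute x = 1 + u, y = 0 + v and expand: f = -u**2 + u*v**2 + 2*v**3 + v**2.
No constant or linear terms (consistent with a singular point). Quadratic part: -u**2 + v**2. Cubic part: u*v**2 + 2*v**3.
The quadratic part v**2 - u**2 = (v − u)(v + u) splits into two distinct linear factors, so there are two distinct tangent lines y − 0 = ±(x − 1) — this is a node (ordinary double point).
Classification: node.


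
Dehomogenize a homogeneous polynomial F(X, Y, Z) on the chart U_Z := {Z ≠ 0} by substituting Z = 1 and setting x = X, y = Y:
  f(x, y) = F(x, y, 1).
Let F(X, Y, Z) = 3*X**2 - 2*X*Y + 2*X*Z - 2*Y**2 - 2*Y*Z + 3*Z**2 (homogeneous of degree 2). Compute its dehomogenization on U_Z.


f(x, y) = 3*x**2 - 2*x*y + 2*x - 2*y**2 - 2*y + 3

On U_Z we set Z = 1. Each monomial c·X^i·Y^j·Z^k in F becomes c·x^i·y^j·1^k = c·x^i·y^j.
Substituting Z = 1: F(X, Y, 1) = 3*x**2 - 2*x*y + 2*x - 2*y**2 - 2*y + 3.
Note: deg(f) ≤ deg(F) = 2; strict inequality happens when F is divisible by Z (lost terms).


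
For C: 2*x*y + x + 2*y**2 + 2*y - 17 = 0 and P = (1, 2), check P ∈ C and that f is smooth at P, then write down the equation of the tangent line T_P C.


Tangent line at P: 5*x + 12*y - 29 = 0.

Step 1: f(1, 2) = 0, so P lies on C.
Step 2: partial derivatives
  f_x(x, y) = 2*y + 1, f_y(x, y) = 2*x + 4*y + 2.
  f_x(P) = 5, f_y(P) = 12 (gradient nonzero, so P is smooth).
Step 3: tangent line at P: 5·(x − 1) + 12·(y − 2) = 0.
Expanding: 5*x + 12*y - 29 = 0.


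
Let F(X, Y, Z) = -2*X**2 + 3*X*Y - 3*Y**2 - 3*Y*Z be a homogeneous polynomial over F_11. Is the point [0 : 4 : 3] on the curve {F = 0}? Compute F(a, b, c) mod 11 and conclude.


F(0,4,3) ≡ 4 (mod 11); P is NOT on the curve.

Evaluate F(0, 4, 3) term-by-term (mod 11).
  -2*X**2 ↦ -2·0·1·1 = 0
  3*X*Y ↦ 3·0·4·1 = 0
  -3*Y**2 ↦ -3·1·16·1 = -48
  -3*Y*Z ↦ -3·1·4·3 = -36
Sum: F(0, 4, 3) = (0) + (0) + (-48) + (-36) = -84.
Reducing mod 11: -84 ≡ 4 (mod 11).
Since F(a, b, c) ≡ 4 ≠ 0 (mod 11), P does NOT lie on the curve.


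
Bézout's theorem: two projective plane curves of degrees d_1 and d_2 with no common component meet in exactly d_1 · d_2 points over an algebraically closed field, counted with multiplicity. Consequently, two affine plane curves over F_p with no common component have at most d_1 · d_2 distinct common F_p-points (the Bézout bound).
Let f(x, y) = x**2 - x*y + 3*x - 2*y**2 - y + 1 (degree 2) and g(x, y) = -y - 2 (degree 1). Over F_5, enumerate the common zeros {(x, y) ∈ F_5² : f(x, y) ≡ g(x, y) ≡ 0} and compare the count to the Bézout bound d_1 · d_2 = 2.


Common zeros: {(0, 3)}; count = 1; Bézout bound = 2.

deg(f) = 2, deg(g) = 1, so Bézout bound = 2.
Scan x ∈ F_5. For each x, list the y ∈ F_5 with f(x, y) ≡ 0 and those with g(x, y) ≡ 0 (mod 5); the common zeros in that column are the intersection.
  x = 0: f ≡ 0 at y ∈ {3, 4}; g ≡ 0 at y ∈ {3}; common: {3}.
  x = 1: f ≡ 0 at y ∈ {0, 4}; g ≡ 0 at y ∈ {3}; common: ∅.
  x = 2: f ≡ 0 at y ∈ ∅; g ≡ 0 at y ∈ {3}; common: ∅.
  x = 3: f ≡ 0 at y ∈ ∅; g ≡ 0 at y ∈ {3}; common: ∅.
  x = 4: f ≡ 0 at y ∈ ∅; g ≡ 0 at y ∈ {3}; common: ∅.
Collecting: common zeros = {(0, 3)}, so the count is 1.
Comparison with the Bézout bound: 1 ≤ 2 = deg(f)·deg(g), as expected for curves with no common component (the affine F_5-count falls short of the bound because intersections may lie at infinity, over extension fields, or carry multiplicity).


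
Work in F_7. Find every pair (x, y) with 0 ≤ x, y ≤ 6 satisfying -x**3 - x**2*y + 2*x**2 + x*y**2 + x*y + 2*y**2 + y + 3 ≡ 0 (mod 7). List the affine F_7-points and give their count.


Affine F_7-points: {(1, 4), (1, 5), (2, 4), (2, 5), (5, 1)}; count = 5.

For each of the 49 pairs (x, y) ∈ F_7², evaluate f(x, y) mod 7. Record the zeros.
  x = 0: [0↦3, 1↦6, 2↦6, 3↦3, 4↦4, 5↦2, 6↦4]  zeros at y ∈ ∅
  x = 1: [0↦4, 1↦1, 2↦4, 3↦6, 4↦0, 5↦0, 6↦6]  zeros at y ∈ {4, 5}
  x = 2: [0↦3, 1↦6, 2↦3, 3↦1, 4↦0, 5↦0, 6↦1]  zeros at y ∈ {4, 5}
  x = 3: [0↦1, 1↦1, 2↦4, 3↦3, 4↦5, 5↦3, 6↦4]  zeros at y ∈ ∅
  x = 4: [0↦6, 1↦1, 2↦1, 3↦6, 4↦2, 5↦3, 6↦2]  zeros at y ∈ ∅
  x = 5: [0↦5, 1↦0, 2↦2, 3↦4, 4↦6, 5↦1, 6↦3]  zeros at y ∈ {1}
  x = 6: [0↦6, 1↦6, 2↦1, 3↦5, 4↦4, 5↦5, 6↦1]  zeros at y ∈ ∅
Collecting zeros: affine points = {(1, 4), (1, 5), (2, 4), (2, 5), (5, 1)}.
Total count |C(F_7)_aff| = 5.


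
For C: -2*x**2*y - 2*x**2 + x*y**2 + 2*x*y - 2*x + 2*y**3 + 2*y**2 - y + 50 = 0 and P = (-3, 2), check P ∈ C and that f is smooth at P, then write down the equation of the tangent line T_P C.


Tangent line at P: 42*x - 5*y + 136 = 0.

Step 1: f(-3, 2) = 0, so P lies on C.
Step 2: partial derivatives
  f_x(x, y) = -4*x*y - 4*x + y**2 + 2*y - 2, f_y(x, y) = -2*x**2 + 2*x*y + 2*x + 6*y**2 + 4*y - 1.
  f_x(P) = 42, f_y(P) = -5 (gradient nonzero, so P is smooth).
Step 3: tangent line at P: 42·(x − -3) + -5·(y − 2) = 0.
Expanding: 42*x - 5*y + 136 = 0.


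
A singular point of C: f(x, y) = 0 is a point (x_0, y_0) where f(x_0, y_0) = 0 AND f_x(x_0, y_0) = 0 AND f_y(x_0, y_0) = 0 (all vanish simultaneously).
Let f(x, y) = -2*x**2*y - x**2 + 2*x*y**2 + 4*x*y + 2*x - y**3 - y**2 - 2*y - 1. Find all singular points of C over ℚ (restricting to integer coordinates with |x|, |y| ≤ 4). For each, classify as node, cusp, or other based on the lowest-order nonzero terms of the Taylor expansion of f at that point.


Singular points: {(1, 0)}; classification: node.

Compute partial derivatives:
  f_x = -4*x*y - 2*x + 2*y**2 + 4*y + 2.
  f_y = -2*x**2 + 4*x*y + 4*x - 3*y**2 - 2*y - 2.
Scan x_0 ∈ {−4, ..., 4}. For each x_0, f_y(x_0, y) is a polynomial in y; find its integer roots y ∈ {−4, ..., 4}, then test f_x and f at those candidates.
  x = -4: f_y(-4, y) = -3*y**2 - 18*y - 50; no integer root y with |y| ≤ 4.
  x = -3: f_y(-3, y) = -3*y**2 - 14*y - 32; no integer root y with |y| ≤ 4.
  x = -2: f_y(-2, y) = -3*y**2 - 10*y - 18; no integer root y with |y| ≤ 4.
  x = -1: f_y(-1, y) = -3*y**2 - 6*y - 8; no integer root y with |y| ≤ 4.
  x = 0: f_y(0, y) = -3*y**2 - 2*y - 2; no integer root y with |y| ≤ 4.
  x = 1: f_y(1, y) = -3*y**2 + 2*y; vanishes at y ∈ {0}. (1, 0): f_x = 0, f = 0 — SINGULAR.
  x = 2: f_y(2, y) = -3*y**2 + 6*y - 2; no integer root y with |y| ≤ 4.
  x = 3: f_y(3, y) = -3*y**2 + 10*y - 8; vanishes at y ∈ {2}. (3, 2): f_x = -12 ≠ 0.
  x = 4: f_y(4, y) = -3*y**2 + 14*y - 18; no integer root y with |y| ≤ 4.
Only singular point on the grid: (1, 0).
Classify: substitute x = 1 + u, y = 0 + v and expand: f = -2*u**2*v - u**2 + 2*u*v**2 - v**3 + v**2.
No constant or linear terms (consistent with a singular point). Quadratic part: -u**2 + v**2. Cubic part: -2*u**2*v + 2*u*v**2 - v**3.
The quadratic part v**2 - u**2 = (v − u)(v + u) splits into two distinct linear factors, so there are two distinct tangent lines y − 0 = ±(x − 1) — this is a node (ordinary double point).
Classification: node.


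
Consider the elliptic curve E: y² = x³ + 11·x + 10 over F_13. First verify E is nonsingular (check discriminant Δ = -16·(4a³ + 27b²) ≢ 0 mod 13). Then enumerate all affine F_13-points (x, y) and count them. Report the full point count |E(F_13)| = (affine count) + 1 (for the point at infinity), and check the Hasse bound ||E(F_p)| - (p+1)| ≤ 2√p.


Affine points = {(0, 6), (0, 7), (1, 3), (1, 10), (2, 1), (2, 12), (4, 1), (4, 12), (7, 1), (7, 12), (8, 5), (8, 8)}; affine count = 12; |E(F_13)| = 13.

Discriminant check: Δ ∝ 4a³ + 27b² = 4·11³ + 27·10² = 4·1331 + 27·100 ≡ 3 (mod 13). Nonzero ⇒ E is nonsingular.
For each x ∈ F_13, compute rhs = x³ + 11·x + 10 mod 13, then count y ∈ F_13 with y² ≡ rhs.
  x = 0: rhs = 10, matching y values: 6, 7 (2 points).
  x = 1: rhs = 9, matching y values: 3, 10 (2 points).
  x = 2: rhs = 1, matching y values: 1, 12 (2 points).
  x = 3: rhs = 5, matching y values: none (0 points).
  x = 4: rhs = 1, matching y values: 1, 12 (2 points).
  x = 5: rhs = 8, matching y values: none (0 points).
  x = 6: rhs = 6, matching y values: none (0 points).
  x = 7: rhs = 1, matching y values: 1, 12 (2 points).
  x = 8: rhs = 12, matching y values: 5, 8 (2 points).
  x = 9: rhs = 6, matching y values: none (0 points).
  x = 10: rhs = 2, matching y values: none (0 points).
  x = 11: rhs = 6, matching y values: none (0 points).
  x = 12: rhs = 11, matching y values: none (0 points).
Total affine count: 12.
Full point count |E(F_13)| = 12 + 1 = 13.
Hasse bound: |13 − (13+1)| = |-1| = 1 ≤ 2√13 ≈ 7.2111 ✓.


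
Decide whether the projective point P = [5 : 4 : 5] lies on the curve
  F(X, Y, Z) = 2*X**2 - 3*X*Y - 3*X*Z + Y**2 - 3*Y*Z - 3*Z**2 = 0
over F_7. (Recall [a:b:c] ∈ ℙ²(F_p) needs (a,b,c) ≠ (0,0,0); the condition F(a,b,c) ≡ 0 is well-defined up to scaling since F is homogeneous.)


F(5,4,5) ≡ 6 (mod 7); P is NOT on the curve.

Evaluate F(5, 4, 5) term-by-term (mod 7).
  2*X**2 ↦ 2·25·1·1 = 50
  -3*X*Y ↦ -3·5·4·1 = -60
  -3*X*Z ↦ -3·5·1·5 = -75
  Y**2 ↦ 1·1·16·1 = 16
  -3*Y*Z ↦ -3·1·4·5 = -60
  -3*Z**2 ↦ -3·1·1·25 = -75
Sum: F(5, 4, 5) = (50) + (-60) + (-75) + (16) + (-60) + (-75) = -204.
Reducing mod 7: -204 ≡ 6 (mod 7).
Since F(a, b, c) ≡ 6 ≠ 0 (mod 7), P does NOT lie on the curve.


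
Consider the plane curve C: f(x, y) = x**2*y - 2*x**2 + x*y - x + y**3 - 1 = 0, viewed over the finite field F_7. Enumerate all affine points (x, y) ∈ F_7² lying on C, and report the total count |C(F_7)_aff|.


Affine F_7-points: {(0, 1), (0, 2), (0, 4), (1, 6), (2, 4), (3, 6), (5, 0)}; count = 7.

For each of the 49 pairs (x, y) ∈ F_7², evaluate f(x, y) mod 7. Record the zeros.
  x = 0: [0↦6, 1↦0, 2↦0, 3↦5, 4↦0, 5↦5, 6↦5]  zeros at y ∈ {1, 2, 4}
  x = 1: [0↦3, 1↦6, 2↦1, 3↦1, 4↦5, 5↦5, 6↦0]  zeros at y ∈ {6}
  x = 2: [0↦3, 1↦3, 2↦2, 3↦6, 4↦0, 5↦4, 6↦3]  zeros at y ∈ {4}
  x = 3: [0↦6, 1↦5, 2↦3, 3↦6, 4↦6, 5↦2, 6↦0]  zeros at y ∈ {6}
  x = 4: [0↦5, 1↦5, 2↦4, 3↦1, 4↦2, 5↦6, 6↦5]  zeros at y ∈ ∅
  x = 5: [0↦0, 1↦3, 2↦5, 3↦5, 4↦2, 5↦2, 6↦4]  zeros at y ∈ {0}
  x = 6: [0↦5, 1↦6, 2↦6, 3↦4, 4↦6, 5↦4, 6↦4]  zeros at y ∈ ∅
Collecting zeros: affine points = {(0, 1), (0, 2), (0, 4), (1, 6), (2, 4), (3, 6), (5, 0)}.
Total count |C(F_7)_aff| = 7.


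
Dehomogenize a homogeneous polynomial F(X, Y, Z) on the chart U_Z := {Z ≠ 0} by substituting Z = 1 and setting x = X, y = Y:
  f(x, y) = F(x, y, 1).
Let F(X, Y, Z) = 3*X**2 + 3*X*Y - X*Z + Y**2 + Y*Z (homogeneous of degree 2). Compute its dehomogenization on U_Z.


f(x, y) = 3*x**2 + 3*x*y - x + y**2 + y

On U_Z we set Z = 1. Each monomial c·X^i·Y^j·Z^k in F becomes c·x^i·y^j·1^k = c·x^i·y^j.
Substituting Z = 1: F(X, Y, 1) = 3*x**2 + 3*x*y - x + y**2 + y.
Note: deg(f) ≤ deg(F) = 2; strict inequality happens when F is divisible by Z (lost terms).


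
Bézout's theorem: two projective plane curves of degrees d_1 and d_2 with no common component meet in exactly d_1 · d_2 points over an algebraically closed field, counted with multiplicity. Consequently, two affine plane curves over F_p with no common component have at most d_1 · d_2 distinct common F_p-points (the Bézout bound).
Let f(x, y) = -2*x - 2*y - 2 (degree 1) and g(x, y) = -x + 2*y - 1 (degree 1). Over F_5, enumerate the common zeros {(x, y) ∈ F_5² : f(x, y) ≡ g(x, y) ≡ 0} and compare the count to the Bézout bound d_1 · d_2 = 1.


Common zeros: {(4, 0)}; count = 1; Bézout bound = 1.

deg(f) = 1, deg(g) = 1, so Bézout bound = 1.
Scan x ∈ F_5. For each x, list the y ∈ F_5 with f(x, y) ≡ 0 and those with g(x, y) ≡ 0 (mod 5); the common zeros in that column are the intersection.
  x = 0: f ≡ 0 at y ∈ {4}; g ≡ 0 at y ∈ {3}; common: ∅.
  x = 1: f ≡ 0 at y ∈ {3}; g ≡ 0 at y ∈ {1}; common: ∅.
  x = 2: f ≡ 0 at y ∈ {2}; g ≡ 0 at y ∈ {4}; common: ∅.
  x = 3: f ≡ 0 at y ∈ {1}; g ≡ 0 at y ∈ {2}; common: ∅.
  x = 4: f ≡ 0 at y ∈ {0}; g ≡ 0 at y ∈ {0}; common: {0}.
Collecting: common zeros = {(4, 0)}, so the count is 1.
Comparison with the Bézout bound: 1 ≤ 1 = deg(f)·deg(g), as expected for curves with no common component (the bound is attained).


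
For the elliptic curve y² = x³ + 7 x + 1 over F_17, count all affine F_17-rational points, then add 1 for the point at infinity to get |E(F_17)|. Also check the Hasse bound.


Affine points = {(0, 1), (0, 16), (1, 3), (1, 14), (3, 7), (3, 10), (4, 5), (4, 12), (5, 5), (5, 12), (6, 2), (6, 15), (7, 6), (7, 11), (8, 5), (8, 12), (10, 0), (11, 7), (11, 10), (14, 2), (14, 15), (15, 8), (15, 9)}; affine count = 23; |E(F_17)| = 24.

Discriminant check: Δ ∝ 4a³ + 27b² = 4·7³ + 27·1² = 4·343 + 27·1 ≡ 5 (mod 17). Nonzero ⇒ E is nonsingular.
For each x ∈ F_17, compute rhs = x³ + 7·x + 1 mod 17, then count y ∈ F_17 with y² ≡ rhs.
  x = 0: rhs = 1, matching y values: 1, 16 (2 points).
  x = 1: rhs = 9, matching y values: 3, 14 (2 points).
  x = 2: rhs = 6, matching y values: none (0 points).
  x = 3: rhs = 15, matching y values: 7, 10 (2 points).
  x = 4: rhs = 8, matching y values: 5, 12 (2 points).
  x = 5: rhs = 8, matching y values: 5, 12 (2 points).
  x = 6: rhs = 4, matching y values: 2, 15 (2 points).
  x = 7: rhs = 2, matching y values: 6, 11 (2 points).
  x = 8: rhs = 8, matching y values: 5, 12 (2 points).
  x = 9: rhs = 11, matching y values: none (0 points).
  x = 10: rhs = 0, matching y values: 0 (1 points).
  x = 11: rhs = 15, matching y values: 7, 10 (2 points).
  x = 12: rhs = 11, matching y values: none (0 points).
  x = 13: rhs = 11, matching y values: none (0 points).
  x = 14: rhs = 4, matching y values: 2, 15 (2 points).
  x = 15: rhs = 13, matching y values: 8, 9 (2 points).
  x = 16: rhs = 10, matching y values: none (0 points).
Total affine count: 23.
Full point count |E(F_17)| = 23 + 1 = 24.
Hasse bound: |24 − (17+1)| = |6| = 6 ≤ 2√17 ≈ 8.2462 ✓.


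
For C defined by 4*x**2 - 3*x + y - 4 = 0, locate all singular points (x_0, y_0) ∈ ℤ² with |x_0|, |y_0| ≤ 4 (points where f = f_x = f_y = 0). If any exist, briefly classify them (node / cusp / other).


No singular points in the scanned grid; C is smooth there.

Compute partial derivatives:
  f_x = 8*x - 3.
  f_y = 1.
f_y = 1 is a nonzero constant, so f_y never vanishes: no point (x, y) can satisfy f = f_x = f_y = 0. In particular no (x, y) ∈ {−4, ..., 4}² is singular; the curve is smooth.


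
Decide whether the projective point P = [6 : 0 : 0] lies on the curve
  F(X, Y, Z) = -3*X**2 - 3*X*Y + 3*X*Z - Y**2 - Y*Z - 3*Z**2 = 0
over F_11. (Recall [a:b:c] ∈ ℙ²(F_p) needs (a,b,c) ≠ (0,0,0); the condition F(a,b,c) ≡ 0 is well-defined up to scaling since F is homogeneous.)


F(6,0,0) ≡ 2 (mod 11); P is NOT on the curve.

Evaluate F(6, 0, 0) term-by-term (mod 11).
  -3*X**2 ↦ -3·36·1·1 = -108
  -3*X*Y ↦ -3·6·0·1 = 0
  3*X*Z ↦ 3·6·1·0 = 0
  -Y**2 ↦ -1·1·0·1 = 0
  -Y*Z ↦ -1·1·0·0 = 0
  -3*Z**2 ↦ -3·1·1·0 = 0
Sum: F(6, 0, 0) = (-108) + (0) + (0) + (0) + (0) + (0) = -108.
Reducing mod 11: -108 ≡ 2 (mod 11).
Since F(a, b, c) ≡ 2 ≠ 0 (mod 11), P does NOT lie on the curve.


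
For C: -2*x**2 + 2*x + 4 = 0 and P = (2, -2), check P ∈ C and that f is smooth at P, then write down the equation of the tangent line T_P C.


Tangent line at P: 12 - 6*x = 0.

Step 1: f(2, -2) = 0, so P lies on C.
Step 2: partial derivatives
  f_x(x, y) = 2 - 4*x, f_y(x, y) = 0.
  f_x(P) = -6, f_y(P) = 0 (gradient nonzero, so P is smooth).
Step 3: tangent line at P: -6·(x − 2) + 0·(y − -2) = 0.
Expanding: 12 - 6*x = 0.


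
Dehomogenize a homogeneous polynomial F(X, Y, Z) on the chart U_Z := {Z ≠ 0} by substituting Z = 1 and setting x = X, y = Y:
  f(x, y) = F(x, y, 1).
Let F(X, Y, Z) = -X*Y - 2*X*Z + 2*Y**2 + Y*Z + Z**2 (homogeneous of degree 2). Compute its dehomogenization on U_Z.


f(x, y) = -x*y - 2*x + 2*y**2 + y + 1

On U_Z we set Z = 1. Each monomial c·X^i·Y^j·Z^k in F becomes c·x^i·y^j·1^k = c·x^i·y^j.
Substituting Z = 1: F(X, Y, 1) = -x*y - 2*x + 2*y**2 + y + 1.
Note: deg(f) ≤ deg(F) = 2; strict inequality happens when F is divisible by Z (lost terms).


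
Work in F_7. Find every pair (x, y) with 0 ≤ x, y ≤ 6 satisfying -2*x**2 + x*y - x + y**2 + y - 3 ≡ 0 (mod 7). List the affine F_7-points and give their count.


Affine F_7-points: {(1, 6), (3, 5), (5, 2), (5, 6), (6, 2), (6, 5)}; count = 6.

For each of the 49 pairs (x, y) ∈ F_7², evaluate f(x, y) mod 7. Record the zeros.
  x = 0: [0↦4, 1↦6, 2↦3, 3↦2, 4↦3, 5↦6, 6↦4]  zeros at y ∈ ∅
  x = 1: [0↦1, 1↦4, 2↦2, 3↦2, 4↦4, 5↦1, 6↦0]  zeros at y ∈ {6}
  x = 2: [0↦1, 1↦5, 2↦4, 3↦5, 4↦1, 5↦6, 6↦6]  zeros at y ∈ ∅
  x = 3: [0↦4, 1↦2, 2↦2, 3↦4, 4↦1, 5↦0, 6↦1]  zeros at y ∈ {5}
  x = 4: [0↦3, 1↦2, 2↦3, 3↦6, 4↦4, 5↦4, 6↦6]  zeros at y ∈ ∅
  x = 5: [0↦5, 1↦5, 2↦0, 3↦4, 4↦3, 5↦4, 6↦0]  zeros at y ∈ {2, 6}
  x = 6: [0↦3, 1↦4, 2↦0, 3↦5, 4↦5, 5↦0, 6↦4]  zeros at y ∈ {2, 5}
Collecting zeros: affine points = {(1, 6), (3, 5), (5, 2), (5, 6), (6, 2), (6, 5)}.
Total count |C(F_7)_aff| = 6.


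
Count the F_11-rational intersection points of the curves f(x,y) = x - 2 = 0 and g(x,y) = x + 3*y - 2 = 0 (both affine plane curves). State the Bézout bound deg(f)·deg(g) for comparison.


Common zeros: {(2, 0)}; count = 1; Bézout bound = 1.

deg(f) = 1, deg(g) = 1, so Bézout bound = 1.
Scan x ∈ F_11. For each x, list the y ∈ F_11 with f(x, y) ≡ 0 and those with g(x, y) ≡ 0 (mod 11); the common zeros in that column are the intersection.
  x = 0: f ≡ 0 at y ∈ ∅; g ≡ 0 at y ∈ {8}; common: ∅.
  x = 1: f ≡ 0 at y ∈ ∅; g ≡ 0 at y ∈ {4}; common: ∅.
  x = 2: f ≡ 0 at y ∈ {0, 1, 2, 3, 4, 5, 6, 7, 8, 9, 10}; g ≡ 0 at y ∈ {0}; common: {0}.
  x = 3: f ≡ 0 at y ∈ ∅; g ≡ 0 at y ∈ {7}; common: ∅.
  x = 4: f ≡ 0 at y ∈ ∅; g ≡ 0 at y ∈ {3}; common: ∅.
  x = 5: f ≡ 0 at y ∈ ∅; g ≡ 0 at y ∈ {10}; common: ∅.
  x = 6: f ≡ 0 at y ∈ ∅; g ≡ 0 at y ∈ {6}; common: ∅.
  x = 7: f ≡ 0 at y ∈ ∅; g ≡ 0 at y ∈ {2}; common: ∅.
  x = 8: f ≡ 0 at y ∈ ∅; g ≡ 0 at y ∈ {9}; common: ∅.
  x = 9: f ≡ 0 at y ∈ ∅; g ≡ 0 at y ∈ {5}; common: ∅.
  x = 10: f ≡ 0 at y ∈ ∅; g ≡ 0 at y ∈ {1}; common: ∅.
Collecting: common zeros = {(2, 0)}, so the count is 1.
Comparison with the Bézout bound: 1 ≤ 1 = deg(f)·deg(g), as expected for curves with no common component (the bound is attained).


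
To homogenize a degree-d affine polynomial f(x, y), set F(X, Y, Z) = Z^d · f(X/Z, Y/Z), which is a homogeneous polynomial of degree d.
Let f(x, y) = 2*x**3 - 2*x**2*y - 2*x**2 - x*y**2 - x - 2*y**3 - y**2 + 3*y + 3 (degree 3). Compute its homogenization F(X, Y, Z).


F(X, Y, Z) = 2*X**3 - 2*X**2*Y - 2*X**2*Z - X*Y**2 - X*Z**2 - 2*Y**3 - Y**2*Z + 3*Y*Z**2 + 3*Z**3

deg(f) = 3.
Substitute x = X/Z, y = Y/Z into f, then multiply by Z^3.
  monomial 2·x^3·y^0 ↦ 2·X^3·Y^0·Z^0.
  monomial -2·x^2·y^1 ↦ -2·X^2·Y^1·Z^0.
  monomial -2·x^2·y^0 ↦ -2·X^2·Y^0·Z^1.
  monomial -1·x^1·y^2 ↦ -1·X^1·Y^2·Z^0.
  monomial -1·x^1·y^0 ↦ -1·X^1·Y^0·Z^2.
  monomial -2·x^0·y^3 ↦ -2·X^0·Y^3·Z^0.
  monomial -1·x^0·y^2 ↦ -1·X^0·Y^2·Z^1.
  monomial 3·x^0·y^1 ↦ 3·X^0·Y^1·Z^2.
  monomial 3·x^0·y^0 ↦ 3·X^0·Y^0·Z^3.
Collecting: F(X, Y, Z) = 2*X**3 - 2*X**2*Y - 2*X**2*Z - X*Y**2 - X*Z**2 - 2*Y**3 - Y**2*Z + 3*Y*Z**2 + 3*Z**3.


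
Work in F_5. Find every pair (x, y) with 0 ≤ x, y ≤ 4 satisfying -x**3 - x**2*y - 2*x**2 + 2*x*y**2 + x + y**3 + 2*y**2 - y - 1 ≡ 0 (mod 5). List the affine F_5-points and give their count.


Affine F_5-points: {(1, 1), (2, 0), (2, 4)}; count = 3.

For each of the 25 pairs (x, y) ∈ F_5², evaluate f(x, y) mod 5. Record the zeros.
  x = 0: [0↦4, 1↦1, 2↦3, 3↦1, 4↦1]  zeros at y ∈ ∅
  x = 1: [0↦2, 1↦0, 2↦2, 3↦4, 4↦2]  zeros at y ∈ {1}
  x = 2: [0↦0, 1↦2, 2↦2, 3↦1, 4↦0]  zeros at y ∈ {0, 4}
  x = 3: [0↦2, 1↦1, 2↦2, 3↦1, 4↦4]  zeros at y ∈ ∅
  x = 4: [0↦2, 1↦1, 2↦1, 3↦3, 4↦3]  zeros at y ∈ ∅
Collecting zeros: affine points = {(1, 1), (2, 0), (2, 4)}.
Total count |C(F_5)_aff| = 3.


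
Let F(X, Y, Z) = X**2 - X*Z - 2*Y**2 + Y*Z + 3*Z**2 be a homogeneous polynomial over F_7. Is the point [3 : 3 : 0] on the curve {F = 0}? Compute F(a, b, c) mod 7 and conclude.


F(3,3,0) ≡ 5 (mod 7); P is NOT on the curve.

Evaluate F(3, 3, 0) term-by-term (mod 7).
  X**2 ↦ 1·9·1·1 = 9
  -X*Z ↦ -1·3·1·0 = 0
  -2*Y**2 ↦ -2·1·9·1 = -18
  Y*Z ↦ 1·1·3·0 = 0
  3*Z**2 ↦ 3·1·1·0 = 0
Sum: F(3, 3, 0) = (9) + (0) + (-18) + (0) + (0) = -9.
Reducing mod 7: -9 ≡ 5 (mod 7).
Since F(a, b, c) ≡ 5 ≠ 0 (mod 7), P does NOT lie on the curve.


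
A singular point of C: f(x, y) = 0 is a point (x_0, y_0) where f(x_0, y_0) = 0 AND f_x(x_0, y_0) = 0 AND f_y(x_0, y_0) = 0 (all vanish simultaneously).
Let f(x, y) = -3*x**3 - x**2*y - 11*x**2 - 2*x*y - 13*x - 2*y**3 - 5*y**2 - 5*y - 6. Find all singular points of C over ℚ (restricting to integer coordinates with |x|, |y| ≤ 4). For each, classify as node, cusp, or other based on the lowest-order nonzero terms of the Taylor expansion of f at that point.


Singular points: {(-1, -1)}; classification: node.

Compute partial derivatives:
  f_x = -9*x**2 - 2*x*y - 22*x - 2*y - 13.
  f_y = -x**2 - 2*x - 6*y**2 - 10*y - 5.
Scan x_0 ∈ {−4, ..., 4}. For each x_0, f_y(x_0, y) is a polynomial in y; find its integer roots y ∈ {−4, ..., 4}, then test f_x and f at those candidates.
  x = -4: f_y(-4, y) = -6*y**2 - 10*y - 13; no integer root y with |y| ≤ 4.
  x = -3: f_y(-3, y) = -6*y**2 - 10*y - 8; no integer root y with |y| ≤ 4.
  x = -2: f_y(-2, y) = -6*y**2 - 10*y - 5; no integer root y with |y| ≤ 4.
  x = -1: f_y(-1, y) = -6*y**2 - 10*y - 4; vanishes at y ∈ {-1}. (-1, -1): f_x = 0, f = 0 — SINGULAR.
  x = 0: f_y(0, y) = -6*y**2 - 10*y - 5; no integer root y with |y| ≤ 4.
  x = 1: f_y(1, y) = -6*y**2 - 10*y - 8; no integer root y with |y| ≤ 4.
  x = 2: f_y(2, y) = -6*y**2 - 10*y - 13; no integer root y with |y| ≤ 4.
  x = 3: f_y(3, y) = -6*y**2 - 10*y - 20; no integer root y with |y| ≤ 4.
  x = 4: f_y(4, y) = -6*y**2 - 10*y - 29; no integer root y with |y| ≤ 4.
Only singular point on the grid: (-1, -1).
Classify: substitute x = -1 + u, y = -1 + v and expand: f = -3*u**3 - u**2*v - u**2 - 2*v**3 + v**2.
No constant or linear terms (consistent with a singular point). Quadratic part: -u**2 + v**2. Cubic part: -3*u**3 - u**2*v - 2*v**3.
The quadratic part v**2 - u**2 = (v − u)(v + u) splits into two distinct linear factors, so there are two distinct tangent lines y − -1 = ±(x − -1) — this is a node (ordinary double point).
Classification: node.


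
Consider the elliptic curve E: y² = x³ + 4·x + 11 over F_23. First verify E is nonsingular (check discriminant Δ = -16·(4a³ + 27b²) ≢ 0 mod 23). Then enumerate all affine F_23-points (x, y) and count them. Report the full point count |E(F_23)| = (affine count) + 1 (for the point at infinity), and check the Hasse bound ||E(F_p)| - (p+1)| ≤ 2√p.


Affine points = {(1, 4), (1, 19), (2, 2), (2, 21), (3, 2), (3, 21), (5, 8), (5, 15), (8, 7), (8, 16), (10, 4), (10, 19), (11, 11), (11, 12), (12, 4), (12, 19), (13, 11), (13, 12), (16, 10), (16, 13), (17, 1), (17, 22), (18, 2), (18, 21), (19, 0), (20, 8), (20, 15), (21, 8), (21, 15), (22, 11), (22, 12)}; affine count = 31; |E(F_23)| = 32.

Discriminant check: Δ ∝ 4a³ + 27b² = 4·4³ + 27·11² = 4·64 + 27·121 ≡ 4 (mod 23). Nonzero ⇒ E is nonsingular.
For each x ∈ F_23, compute rhs = x³ + 4·x + 11 mod 23, then count y ∈ F_23 with y² ≡ rhs.
  x = 0: rhs = 11, matching y values: none (0 points).
  x = 1: rhs = 16, matching y values: 4, 19 (2 points).
  x = 2: rhs = 4, matching y values: 2, 21 (2 points).
  x = 3: rhs = 4, matching y values: 2, 21 (2 points).
  x = 4: rhs = 22, matching y values: none (0 points).
  x = 5: rhs = 18, matching y values: 8, 15 (2 points).
  x = 6: rhs = 21, matching y values: none (0 points).
  x = 7: rhs = 14, matching y values: none (0 points).
  x = 8: rhs = 3, matching y values: 7, 16 (2 points).
  x = 9: rhs = 17, matching y values: none (0 points).
  x = 10: rhs = 16, matching y values: 4, 19 (2 points).
  x = 11: rhs = 6, matching y values: 11, 12 (2 points).
  x = 12: rhs = 16, matching y values: 4, 19 (2 points).
  x = 13: rhs = 6, matching y values: 11, 12 (2 points).
  x = 14: rhs = 5, matching y values: none (0 points).
  x = 15: rhs = 19, matching y values: none (0 points).
  x = 16: rhs = 8, matching y values: 10, 13 (2 points).
  x = 17: rhs = 1, matching y values: 1, 22 (2 points).
  x = 18: rhs = 4, matching y values: 2, 21 (2 points).
  x = 19: rhs = 0, matching y values: 0 (1 points).
  x = 20: rhs = 18, matching y values: 8, 15 (2 points).
  x = 21: rhs = 18, matching y values: 8, 15 (2 points).
  x = 22: rhs = 6, matching y values: 11, 12 (2 points).
Total affine count: 31.
Full point count |E(F_23)| = 31 + 1 = 32.
Hasse bound: |32 − (23+1)| = |8| = 8 ≤ 2√23 ≈ 9.5917 ✓.


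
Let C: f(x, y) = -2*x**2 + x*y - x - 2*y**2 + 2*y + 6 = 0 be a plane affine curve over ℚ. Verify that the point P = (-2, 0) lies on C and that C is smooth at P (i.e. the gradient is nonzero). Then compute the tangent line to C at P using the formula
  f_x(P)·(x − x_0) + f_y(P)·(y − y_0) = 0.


Tangent line at P: 7*x + 14 = 0.

Step 1: f(-2, 0) = 0, so P lies on C.
Step 2: partial derivatives
  f_x(x, y) = -4*x + y - 1, f_y(x, y) = x - 4*y + 2.
  f_x(P) = 7, f_y(P) = 0 (gradient nonzero, so P is smooth).
Step 3: tangent line at P: 7·(x − -2) + 0·(y − 0) = 0.
Expanding: 7*x + 14 = 0.


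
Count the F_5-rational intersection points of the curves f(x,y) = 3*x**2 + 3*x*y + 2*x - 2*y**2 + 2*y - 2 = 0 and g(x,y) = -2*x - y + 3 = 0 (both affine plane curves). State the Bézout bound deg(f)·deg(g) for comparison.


Common zeros: {(3, 2)}; count = 1; Bézout bound = 2.

deg(f) = 2, deg(g) = 1, so Bézout bound = 2.
Scan x ∈ F_5. For each x, list the y ∈ F_5 with f(x, y) ≡ 0 and those with g(x, y) ≡ 0 (mod 5); the common zeros in that column are the intersection.
  x = 0: f ≡ 0 at y ∈ ∅; g ≡ 0 at y ∈ {3}; common: ∅.
  x = 1: f ≡ 0 at y ∈ {2, 3}; g ≡ 0 at y ∈ {1}; common: ∅.
  x = 2: f ≡ 0 at y ∈ {1, 3}; g ≡ 0 at y ∈ {4}; common: ∅.
  x = 3: f ≡ 0 at y ∈ {1, 2}; g ≡ 0 at y ∈ {2}; common: {2}.
  x = 4: f ≡ 0 at y ∈ ∅; g ≡ 0 at y ∈ {0}; common: ∅.
Collecting: common zeros = {(3, 2)}, so the count is 1.
Comparison with the Bézout bound: 1 ≤ 2 = deg(f)·deg(g), as expected for curves with no common component (the affine F_5-count falls short of the bound because intersections may lie at infinity, over extension fields, or carry multiplicity).


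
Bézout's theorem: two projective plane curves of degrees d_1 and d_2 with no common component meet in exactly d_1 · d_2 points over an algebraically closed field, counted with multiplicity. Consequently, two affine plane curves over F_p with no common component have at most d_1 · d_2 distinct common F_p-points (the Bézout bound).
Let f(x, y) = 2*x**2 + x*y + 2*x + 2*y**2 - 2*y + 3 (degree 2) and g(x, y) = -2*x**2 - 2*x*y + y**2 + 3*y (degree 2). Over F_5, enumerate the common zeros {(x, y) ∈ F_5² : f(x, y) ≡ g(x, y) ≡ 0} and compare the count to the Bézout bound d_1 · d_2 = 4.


Common zeros: {(3, 1)}; count = 1; Bézout bound = 4.

deg(f) = 2, deg(g) = 2, so Bézout bound = 4.
Scan x ∈ F_5. For each x, list the y ∈ F_5 with f(x, y) ≡ 0 and those with g(x, y) ≡ 0 (mod 5); the common zeros in that column are the intersection.
  x = 0: f ≡ 0 at y ∈ {3}; g ≡ 0 at y ∈ {0, 2}; common: ∅.
  x = 1: f ≡ 0 at y ∈ {4}; g ≡ 0 at y ∈ {1, 3}; common: ∅.
  x = 2: f ≡ 0 at y ∈ {0}; g ≡ 0 at y ∈ ∅; common: ∅.
  x = 3: f ≡ 0 at y ∈ {1}; g ≡ 0 at y ∈ {1, 2}; common: {1}.
  x = 4: f ≡ 0 at y ∈ {2}; g ≡ 0 at y ∈ ∅; common: ∅.
Collecting: common zeros = {(3, 1)}, so the count is 1.
Comparison with the Bézout bound: 1 ≤ 4 = deg(f)·deg(g), as expected for curves with no common component (the affine F_5-count falls short of the bound because intersections may lie at infinity, over extension fields, or carry multiplicity).


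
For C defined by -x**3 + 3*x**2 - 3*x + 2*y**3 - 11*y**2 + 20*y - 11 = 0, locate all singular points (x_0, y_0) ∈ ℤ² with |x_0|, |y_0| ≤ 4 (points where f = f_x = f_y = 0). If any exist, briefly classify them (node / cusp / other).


Singular points: {(1, 2)}; classification: cusp.

Compute partial derivatives:
  f_x = -3*x**2 + 6*x - 3.
  f_y = 6*y**2 - 22*y + 20.
Scan x_0 ∈ {−4, ..., 4}. For each x_0, f_y(x_0, y) is a polynomial in y; find its integer roots y ∈ {−4, ..., 4}, then test f_x and f at those candidates.
  x = -4: f_y(-4, y) = 6*y**2 - 22*y + 20; vanishes at y ∈ {2}. (-4, 2): f_x = -75 ≠ 0.
  x = -3: f_y(-3, y) = 6*y**2 - 22*y + 20; vanishes at y ∈ {2}. (-3, 2): f_x = -48 ≠ 0.
  x = -2: f_y(-2, y) = 6*y**2 - 22*y + 20; vanishes at y ∈ {2}. (-2, 2): f_x = -27 ≠ 0.
  x = -1: f_y(-1, y) = 6*y**2 - 22*y + 20; vanishes at y ∈ {2}. (-1, 2): f_x = -12 ≠ 0.
  x = 0: f_y(0, y) = 6*y**2 - 22*y + 20; vanishes at y ∈ {2}. (0, 2): f_x = -3 ≠ 0.
  x = 1: f_y(1, y) = 6*y**2 - 22*y + 20; vanishes at y ∈ {2}. (1, 2): f_x = 0, f = 0 — SINGULAR.
  x = 2: f_y(2, y) = 6*y**2 - 22*y + 20; vanishes at y ∈ {2}. (2, 2): f_x = -3 ≠ 0.
  x = 3: f_y(3, y) = 6*y**2 - 22*y + 20; vanishes at y ∈ {2}. (3, 2): f_x = -12 ≠ 0.
  x = 4: f_y(4, y) = 6*y**2 - 22*y + 20; vanishes at y ∈ {2}. (4, 2): f_x = -27 ≠ 0.
Only singular point on the grid: (1, 2).
Classify: substitute x = 1 + u, y = 2 + v and expand: f = -u**3 + 2*v**3 + v**2.
No constant or linear terms (consistent with a singular point). Quadratic part: v**2. Cubic part: -u**3 + 2*v**3.
The quadratic part v**2 is a perfect square, so there is a single (double) tangent line v = 0, i.e. y = 2. Restricting the cubic part to that line (v = 0) leaves -u**3 ≠ 0, so f is not divisible by v and the branch is v² ≈ u**3 to lowest order — this is a cusp.
Classification: cusp.


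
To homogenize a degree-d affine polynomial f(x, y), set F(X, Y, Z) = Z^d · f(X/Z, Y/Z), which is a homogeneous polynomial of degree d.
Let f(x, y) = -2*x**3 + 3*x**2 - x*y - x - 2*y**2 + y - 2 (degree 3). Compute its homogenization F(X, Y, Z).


F(X, Y, Z) = -2*X**3 + 3*X**2*Z - X*Y*Z - X*Z**2 - 2*Y**2*Z + Y*Z**2 - 2*Z**3

deg(f) = 3.
Substitute x = X/Z, y = Y/Z into f, then multiply by Z^3.
  monomial -2·x^3·y^0 ↦ -2·X^3·Y^0·Z^0.
  monomial 3·x^2·y^0 ↦ 3·X^2·Y^0·Z^1.
  monomial -1·x^1·y^1 ↦ -1·X^1·Y^1·Z^1.
  monomial -1·x^1·y^0 ↦ -1·X^1·Y^0·Z^2.
  monomial -2·x^0·y^2 ↦ -2·X^0·Y^2·Z^1.
  monomial 1·x^0·y^1 ↦ 1·X^0·Y^1·Z^2.
  monomial -2·x^0·y^0 ↦ -2·X^0·Y^0·Z^3.
Collecting: F(X, Y, Z) = -2*X**3 + 3*X**2*Z - X*Y*Z - X*Z**2 - 2*Y**2*Z + Y*Z**2 - 2*Z**3.


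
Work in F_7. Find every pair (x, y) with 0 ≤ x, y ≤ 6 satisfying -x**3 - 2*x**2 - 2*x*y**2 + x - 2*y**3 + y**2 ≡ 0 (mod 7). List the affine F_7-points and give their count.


Affine F_7-points: {(0, 0), (0, 4), (2, 0), (2, 2), (3, 0), (3, 1)}; count = 6.

For each of the 49 pairs (x, y) ∈ F_7², evaluate f(x, y) mod 7. Record the zeros.
  x = 0: [0↦0, 1↦6, 2↦2, 3↦4, 4↦0, 5↦6, 6↦3]  zeros at y ∈ {0, 4}
  x = 1: [0↦5, 1↦2, 2↦6, 3↦5, 4↦1, 5↦3, 6↦6]  zeros at y ∈ ∅
  x = 2: [0↦0, 1↦2, 2↦0, 3↦3, 4↦6, 5↦4, 6↦6]  zeros at y ∈ {0, 2}
  x = 3: [0↦0, 1↦0, 2↦6, 3↦6, 4↦2, 5↦3, 6↦4]  zeros at y ∈ {0, 1}
  x = 4: [0↦6, 1↦4, 2↦4, 3↦1, 4↦4, 5↦1, 6↦1]  zeros at y ∈ ∅
  x = 5: [0↦5, 1↦1, 2↦2, 3↦3, 4↦6, 5↦6, 6↦5]  zeros at y ∈ ∅
  x = 6: [0↦5, 1↦6, 2↦1, 3↦6, 4↦2, 5↦5, 6↦3]  zeros at y ∈ ∅
Collecting zeros: affine points = {(0, 0), (0, 4), (2, 0), (2, 2), (3, 0), (3, 1)}.
Total count |C(F_7)_aff| = 6.


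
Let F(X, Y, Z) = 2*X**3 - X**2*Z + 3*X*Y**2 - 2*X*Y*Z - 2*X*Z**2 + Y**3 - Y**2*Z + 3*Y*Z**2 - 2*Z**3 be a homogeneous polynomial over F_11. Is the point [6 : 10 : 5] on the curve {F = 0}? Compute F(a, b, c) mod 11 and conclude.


F(6,10,5) ≡ 7 (mod 11); P is NOT on the curve.

Evaluate F(6, 10, 5) term-by-term (mod 11).
  2*X**3 ↦ 2·216·1·1 = 432
  -X**2*Z ↦ -1·36·1·5 = -180
  3*X*Y**2 ↦ 3·6·100·1 = 1800
  -2*X*Y*Z ↦ -2·6·10·5 = -600
  -2*X*Z**2 ↦ -2·6·1·25 = -300
  Y**3 ↦ 1·1·1000·1 = 1000
  -Y**2*Z ↦ -1·1·100·5 = -500
  3*Y*Z**2 ↦ 3·1·10·25 = 750
  -2*Z**3 ↦ -2·1·1·125 = -250
Sum: F(6, 10, 5) = (432) + (-180) + (1800) + (-600) + (-300) + (1000) + (-500) + (750) + (-250) = 2152.
Reducing mod 11: 2152 ≡ 7 (mod 11).
Since F(a, b, c) ≡ 7 ≠ 0 (mod 11), P does NOT lie on the curve.


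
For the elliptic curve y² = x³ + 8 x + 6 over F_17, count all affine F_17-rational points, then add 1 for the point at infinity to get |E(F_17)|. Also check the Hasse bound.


Affine points = {(1, 7), (1, 10), (2, 8), (2, 9), (4, 0), (5, 1), (5, 16), (6, 7), (6, 10), (8, 2), (8, 15), (9, 5), (9, 12), (10, 7), (10, 10), (15, 4), (15, 13)}; affine count = 17; |E(F_17)| = 18.

Discriminant check: Δ ∝ 4a³ + 27b² = 4·8³ + 27·6² = 4·512 + 27·36 ≡ 11 (mod 17). Nonzero ⇒ E is nonsingular.
For each x ∈ F_17, compute rhs = x³ + 8·x + 6 mod 17, then count y ∈ F_17 with y² ≡ rhs.
  x = 0: rhs = 6, matching y values: none (0 points).
  x = 1: rhs = 15, matching y values: 7, 10 (2 points).
  x = 2: rhs = 13, matching y values: 8, 9 (2 points).
  x = 3: rhs = 6, matching y values: none (0 points).
  x = 4: rhs = 0, matching y values: 0 (1 points).
  x = 5: rhs = 1, matching y values: 1, 16 (2 points).
  x = 6: rhs = 15, matching y values: 7, 10 (2 points).
  x = 7: rhs = 14, matching y values: none (0 points).
  x = 8: rhs = 4, matching y values: 2, 15 (2 points).
  x = 9: rhs = 8, matching y values: 5, 12 (2 points).
  x = 10: rhs = 15, matching y values: 7, 10 (2 points).
  x = 11: rhs = 14, matching y values: none (0 points).
  x = 12: rhs = 11, matching y values: none (0 points).
  x = 13: rhs = 12, matching y values: none (0 points).
  x = 14: rhs = 6, matching y values: none (0 points).
  x = 15: rhs = 16, matching y values: 4, 13 (2 points).
  x = 16: rhs = 14, matching y values: none (0 points).
Total affine count: 17.
Full point count |E(F_17)| = 17 + 1 = 18.
Hasse bound: |18 − (17+1)| = |0| = 0 ≤ 2√17 ≈ 8.2462 ✓.


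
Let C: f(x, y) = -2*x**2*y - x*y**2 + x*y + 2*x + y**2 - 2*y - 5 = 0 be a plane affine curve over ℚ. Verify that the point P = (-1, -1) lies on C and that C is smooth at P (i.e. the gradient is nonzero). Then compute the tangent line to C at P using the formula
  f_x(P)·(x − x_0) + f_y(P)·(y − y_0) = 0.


Tangent line at P: -4*x - 9*y - 13 = 0.

Step 1: f(-1, -1) = 0, so P lies on C.
Step 2: partial derivatives
  f_x(x, y) = -4*x*y - y**2 + y + 2, f_y(x, y) = -2*x**2 - 2*x*y + x + 2*y - 2.
  f_x(P) = -4, f_y(P) = -9 (gradient nonzero, so P is smooth).
Step 3: tangent line at P: -4·(x − -1) + -9·(y − -1) = 0.
Expanding: -4*x - 9*y - 13 = 0.


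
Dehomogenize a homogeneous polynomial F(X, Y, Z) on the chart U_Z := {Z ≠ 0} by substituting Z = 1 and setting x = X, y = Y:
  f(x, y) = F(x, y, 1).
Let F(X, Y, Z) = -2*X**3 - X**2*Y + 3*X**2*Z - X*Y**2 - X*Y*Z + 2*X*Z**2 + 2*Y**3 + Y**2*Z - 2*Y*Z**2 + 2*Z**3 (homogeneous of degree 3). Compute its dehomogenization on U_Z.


f(x, y) = -2*x**3 - x**2*y + 3*x**2 - x*y**2 - x*y + 2*x + 2*y**3 + y**2 - 2*y + 2

On U_Z we set Z = 1. Each monomial c·X^i·Y^j·Z^k in F becomes c·x^i·y^j·1^k = c·x^i·y^j.
Substituting Z = 1: F(X, Y, 1) = -2*x**3 - x**2*y + 3*x**2 - x*y**2 - x*y + 2*x + 2*y**3 + y**2 - 2*y + 2.
Note: deg(f) ≤ deg(F) = 3; strict inequality happens when F is divisible by Z (lost terms).


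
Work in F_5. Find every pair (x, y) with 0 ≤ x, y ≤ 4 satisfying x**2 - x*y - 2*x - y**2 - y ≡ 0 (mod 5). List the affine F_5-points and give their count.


Affine F_5-points: {(0, 0), (0, 4), (1, 4), (2, 0), (2, 2)}; count = 5.

For each of the 25 pairs (x, y) ∈ F_5², evaluate f(x, y) mod 5. Record the zeros.
  x = 0: [0↦0, 1↦3, 2↦4, 3↦3, 4↦0]  zeros at y ∈ {0, 4}
  x = 1: [0↦4, 1↦1, 2↦1, 3↦4, 4↦0]  zeros at y ∈ {4}
  x = 2: [0↦0, 1↦1, 2↦0, 3↦2, 4↦2]  zeros at y ∈ {0, 2}
  x = 3: [0↦3, 1↦3, 2↦1, 3↦2, 4↦1]  zeros at y ∈ ∅
  x = 4: [0↦3, 1↦2, 2↦4, 3↦4, 4↦2]  zeros at y ∈ ∅
Collecting zeros: affine points = {(0, 0), (0, 4), (1, 4), (2, 0), (2, 2)}.
Total count |C(F_5)_aff| = 5.
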